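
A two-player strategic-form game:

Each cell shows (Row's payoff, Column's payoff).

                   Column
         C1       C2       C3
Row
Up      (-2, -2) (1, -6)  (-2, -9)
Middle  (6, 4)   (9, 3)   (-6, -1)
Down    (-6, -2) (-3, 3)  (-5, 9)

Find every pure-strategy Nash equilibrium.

Row against C1: payoffs -2, 6, -6 → best response Middle.
Row against C2: payoffs 1, 9, -3 → best response Middle.
Row against C3: payoffs -2, -6, -5 → best response Up.
Column against Up: payoffs -2, -6, -9 → best response C1.
Column against Middle: payoffs 4, 3, -1 → best response C1.
Column against Down: payoffs -2, 3, 9 → best response C3.
Mutual best responses: (Middle, C1).

Pure NE: (Middle, C1)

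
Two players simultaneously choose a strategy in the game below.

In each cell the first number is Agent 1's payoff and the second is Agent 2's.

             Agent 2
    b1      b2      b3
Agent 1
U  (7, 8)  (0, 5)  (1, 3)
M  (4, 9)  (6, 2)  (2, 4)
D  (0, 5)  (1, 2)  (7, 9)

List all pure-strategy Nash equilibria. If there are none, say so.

The pure Nash equilibria are (U, b1); (D, b3).

Agent 1 against b1: payoffs 7, 4, 0 → best response U.
Agent 1 against b2: payoffs 0, 6, 1 → best response M.
Agent 1 against b3: payoffs 1, 2, 7 → best response D.
Agent 2 against U: payoffs 8, 5, 3 → best response b1.
Agent 2 against M: payoffs 9, 2, 4 → best response b1.
Agent 2 against D: payoffs 5, 2, 9 → best response b3.
Mutual best responses: (U, b1); (D, b3).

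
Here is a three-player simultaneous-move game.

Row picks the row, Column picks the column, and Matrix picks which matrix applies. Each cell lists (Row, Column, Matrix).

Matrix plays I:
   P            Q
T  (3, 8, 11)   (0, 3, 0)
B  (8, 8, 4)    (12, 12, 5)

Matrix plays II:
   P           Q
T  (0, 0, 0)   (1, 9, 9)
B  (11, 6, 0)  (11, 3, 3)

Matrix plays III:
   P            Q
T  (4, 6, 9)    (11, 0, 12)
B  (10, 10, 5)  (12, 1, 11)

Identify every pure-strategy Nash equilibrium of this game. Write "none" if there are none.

For each player, find the best response to each opponent profile; mutual best responses are the pure NE.
Row against (P, I): payoffs 3, 8 → best response B.
Row against (P, II): payoffs 0, 11 → best response B.
Row against (P, III): payoffs 4, 10 → best response B.
Row against (Q, I): payoffs 0, 12 → best response B.
Row against (Q, II): payoffs 1, 11 → best response B.
Row against (Q, III): payoffs 11, 12 → best response B.
Column against (T, I): payoffs 8, 3 → best response P.
Column against (T, II): payoffs 0, 9 → best response Q.
Column against (T, III): payoffs 6, 0 → best response P.
Column against (B, I): payoffs 8, 12 → best response Q.
Column against (B, II): payoffs 6, 3 → best response P.
Column against (B, III): payoffs 10, 1 → best response P.
Matrix against (T, P): payoffs 11, 0, 9 → best response I.
Matrix against (T, Q): payoffs 0, 9, 12 → best response III.
Matrix against (B, P): payoffs 4, 0, 5 → best response III.
Matrix against (B, Q): payoffs 5, 3, 11 → best response III.
Mutual best responses: (B, P, III).

(B, P, III)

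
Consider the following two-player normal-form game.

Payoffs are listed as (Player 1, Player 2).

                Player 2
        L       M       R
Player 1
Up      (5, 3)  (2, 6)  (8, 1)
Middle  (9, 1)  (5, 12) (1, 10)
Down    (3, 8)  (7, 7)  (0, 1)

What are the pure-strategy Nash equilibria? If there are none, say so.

There is no pure-strategy Nash equilibrium.

For each strategy profile, look for a profitable unilateral deviation.
(Up, L): Player 1 can switch to Middle (5 → 9). Not NE.
(Up, M): Player 1 can switch to Middle (2 → 5). Not NE.
(Up, R): Player 2 can switch to L (1 → 3). Not NE.
(Middle, L): Player 2 can switch to M (1 → 12). Not NE.
(Middle, M): Player 1 can switch to Down (5 → 7). Not NE.
(Middle, R): Player 1 can switch to Up (1 → 8). Not NE.
(Down, L): Player 1 can switch to Up (3 → 5). Not NE.
(Down, M): Player 2 can switch to L (7 → 8). Not NE.
(Down, R): Player 1 can switch to Up (0 → 8). Not NE.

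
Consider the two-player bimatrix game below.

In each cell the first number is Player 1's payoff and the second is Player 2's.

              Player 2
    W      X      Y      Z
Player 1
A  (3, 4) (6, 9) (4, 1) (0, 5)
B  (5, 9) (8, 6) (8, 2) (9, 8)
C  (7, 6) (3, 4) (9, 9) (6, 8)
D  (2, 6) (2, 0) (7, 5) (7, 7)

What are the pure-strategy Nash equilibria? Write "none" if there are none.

Pure NE: (C, Y)

Player 1 against W: payoffs 3, 5, 7, 2 → best response C.
Player 1 against X: payoffs 6, 8, 3, 2 → best response B.
Player 1 against Y: payoffs 4, 8, 9, 7 → best response C.
Player 1 against Z: payoffs 0, 9, 6, 7 → best response B.
Player 2 against A: payoffs 4, 9, 1, 5 → best response X.
Player 2 against B: payoffs 9, 6, 2, 8 → best response W.
Player 2 against C: payoffs 6, 4, 9, 8 → best response Y.
Player 2 against D: payoffs 6, 0, 5, 7 → best response Z.
Mutual best responses: (C, Y).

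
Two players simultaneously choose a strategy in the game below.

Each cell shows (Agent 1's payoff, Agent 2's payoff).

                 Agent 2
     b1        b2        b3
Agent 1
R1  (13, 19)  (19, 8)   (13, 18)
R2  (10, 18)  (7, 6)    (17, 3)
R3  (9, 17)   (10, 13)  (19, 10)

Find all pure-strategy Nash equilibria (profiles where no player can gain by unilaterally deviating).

(R1, b1): Agent 1 gets 13, best alternative 10; Agent 2 gets 19, best alternative 18. No profitable deviation — NE.
(R1, b2): Agent 2 can switch to b1 (8 → 19). Not NE.
(R1, b3): Agent 1 can switch to R2 (13 → 17). Not NE.
(R2, b1): Agent 1 can switch to R1 (10 → 13). Not NE.
(R2, b2): Agent 1 can switch to R1 (7 → 19). Not NE.
(R2, b3): Agent 1 can switch to R3 (17 → 19). Not NE.
(R3, b1): Agent 1 can switch to R1 (9 → 13). Not NE.
(The remaining 2 profiles each have a profitable deviation by the same check.)

The unique pure-strategy Nash equilibrium is (R1, b1).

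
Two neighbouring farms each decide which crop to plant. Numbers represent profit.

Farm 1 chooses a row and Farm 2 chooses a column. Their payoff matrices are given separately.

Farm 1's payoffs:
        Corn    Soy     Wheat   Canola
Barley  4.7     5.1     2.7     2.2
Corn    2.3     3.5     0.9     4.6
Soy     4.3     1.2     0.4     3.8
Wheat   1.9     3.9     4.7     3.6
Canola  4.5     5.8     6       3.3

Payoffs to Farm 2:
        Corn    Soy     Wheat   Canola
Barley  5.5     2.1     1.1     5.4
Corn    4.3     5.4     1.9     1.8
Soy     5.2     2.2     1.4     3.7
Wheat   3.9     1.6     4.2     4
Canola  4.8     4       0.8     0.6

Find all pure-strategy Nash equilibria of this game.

(Barley, Corn)

For each player, find the best response to each opponent profile; mutual best responses are the pure NE.
Farm 1 against Corn: payoffs 4.7, 2.3, 4.3, 1.9, 4.5 → best response Barley.
Farm 1 against Soy: payoffs 5.1, 3.5, 1.2, 3.9, 5.8 → best response Canola.
Farm 1 against Wheat: payoffs 2.7, 0.9, 0.4, 4.7, 6 → best response Canola.
Farm 1 against Canola: payoffs 2.2, 4.6, 3.8, 3.6, 3.3 → best response Corn.
Farm 2 against Barley: payoffs 5.5, 2.1, 1.1, 5.4 → best response Corn.
Farm 2 against Corn: payoffs 4.3, 5.4, 1.9, 1.8 → best response Soy.
Farm 2 against Soy: payoffs 5.2, 2.2, 1.4, 3.7 → best response Corn.
Farm 2 against Wheat: payoffs 3.9, 1.6, 4.2, 4 → best response Wheat.
Farm 2 against Canola: payoffs 4.8, 4, 0.8, 0.6 → best response Corn.
Mutual best responses: (Barley, Corn).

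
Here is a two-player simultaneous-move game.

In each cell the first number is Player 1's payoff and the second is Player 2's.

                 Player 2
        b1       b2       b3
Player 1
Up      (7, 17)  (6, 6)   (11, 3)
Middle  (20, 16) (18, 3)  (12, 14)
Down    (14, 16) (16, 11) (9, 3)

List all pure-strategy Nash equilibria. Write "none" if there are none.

For each strategy profile, look for a profitable unilateral deviation.
(Up, b1): Player 1 can switch to Middle (7 → 20). Not NE.
(Up, b2): Player 1 can switch to Middle (6 → 18). Not NE.
(Up, b3): Player 1 can switch to Middle (11 → 12). Not NE.
(Middle, b1): Player 1 gets 20, best alternative 14; Player 2 gets 16, best alternative 14. No profitable deviation — NE.
(Middle, b2): Player 2 can switch to b1 (3 → 16). Not NE.
(Middle, b3): Player 2 can switch to b1 (14 → 16). Not NE.
(Down, b1): Player 1 can switch to Middle (14 → 20). Not NE.
(Down, b2): Player 1 can switch to Middle (16 → 18). Not NE.
(Down, b3): Player 1 can switch to Up (9 → 11). Not NE.

Pure NE: (Middle, b1)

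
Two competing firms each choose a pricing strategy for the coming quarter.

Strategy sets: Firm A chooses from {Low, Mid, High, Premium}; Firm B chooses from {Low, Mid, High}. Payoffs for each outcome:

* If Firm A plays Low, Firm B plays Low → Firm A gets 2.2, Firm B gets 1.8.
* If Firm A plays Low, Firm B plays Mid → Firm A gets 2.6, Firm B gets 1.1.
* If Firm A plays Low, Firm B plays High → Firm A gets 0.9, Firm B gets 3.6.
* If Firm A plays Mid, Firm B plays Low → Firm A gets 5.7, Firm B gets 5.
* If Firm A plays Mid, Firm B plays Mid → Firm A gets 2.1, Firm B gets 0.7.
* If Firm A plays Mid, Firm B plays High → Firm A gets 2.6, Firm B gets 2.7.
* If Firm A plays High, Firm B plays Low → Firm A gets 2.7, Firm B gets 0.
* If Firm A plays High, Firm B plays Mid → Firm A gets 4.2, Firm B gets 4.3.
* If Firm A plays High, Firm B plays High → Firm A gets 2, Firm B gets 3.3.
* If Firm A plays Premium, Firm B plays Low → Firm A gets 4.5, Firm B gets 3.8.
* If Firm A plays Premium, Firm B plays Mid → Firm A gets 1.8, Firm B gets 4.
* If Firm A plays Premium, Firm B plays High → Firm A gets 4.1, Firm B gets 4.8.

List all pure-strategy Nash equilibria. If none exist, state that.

(Mid, Low); (High, Mid); (Premium, High)

Mark each player's best response to every combination of opponents' strategies; a profile where every player is best-responding is a pure Nash equilibrium.
Firm A against Low: payoffs 2.2, 5.7, 2.7, 4.5 → best response Mid.
Firm A against Mid: payoffs 2.6, 2.1, 4.2, 1.8 → best response High.
Firm A against High: payoffs 0.9, 2.6, 2, 4.1 → best response Premium.
Firm B against Low: payoffs 1.8, 1.1, 3.6 → best response High.
Firm B against Mid: payoffs 5, 0.7, 2.7 → best response Low.
Firm B against High: payoffs 0, 4.3, 3.3 → best response Mid.
Firm B against Premium: payoffs 3.8, 4, 4.8 → best response High.
Mutual best responses: (Mid, Low); (High, Mid); (Premium, High).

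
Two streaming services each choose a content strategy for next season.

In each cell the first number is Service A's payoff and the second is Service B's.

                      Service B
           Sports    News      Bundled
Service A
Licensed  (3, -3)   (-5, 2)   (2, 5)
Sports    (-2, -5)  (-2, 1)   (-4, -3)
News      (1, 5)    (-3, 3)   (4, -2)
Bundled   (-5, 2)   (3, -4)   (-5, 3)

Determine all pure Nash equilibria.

(Licensed, Sports): Service B can switch to News (-3 → 2). Not NE.
(Licensed, News): Service A can switch to Sports (-5 → -2). Not NE.
(Licensed, Bundled): Service A can switch to News (2 → 4). Not NE.
(Sports, Sports): Service A can switch to Licensed (-2 → 3). Not NE.
(Sports, News): Service A can switch to Bundled (-2 → 3). Not NE.
(Sports, Bundled): Service A can switch to Licensed (-4 → 2). Not NE.
(The remaining 6 profiles each have a profitable deviation by the same check.)

none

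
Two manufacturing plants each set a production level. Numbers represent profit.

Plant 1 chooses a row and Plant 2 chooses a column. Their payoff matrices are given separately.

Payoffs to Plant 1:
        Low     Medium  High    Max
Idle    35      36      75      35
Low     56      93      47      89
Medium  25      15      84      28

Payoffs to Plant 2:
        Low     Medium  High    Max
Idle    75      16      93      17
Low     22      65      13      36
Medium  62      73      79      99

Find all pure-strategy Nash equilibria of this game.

Plant 1 against Low: payoffs 35, 56, 25 → best response Low.
Plant 1 against Medium: payoffs 36, 93, 15 → best response Low.
Plant 1 against High: payoffs 75, 47, 84 → best response Medium.
Plant 1 against Max: payoffs 35, 89, 28 → best response Low.
Plant 2 against Idle: payoffs 75, 16, 93, 17 → best response High.
Plant 2 against Low: payoffs 22, 65, 13, 36 → best response Medium.
Plant 2 against Medium: payoffs 62, 73, 79, 99 → best response Max.
Mutual best responses: (Low, Medium).

(Low, Medium)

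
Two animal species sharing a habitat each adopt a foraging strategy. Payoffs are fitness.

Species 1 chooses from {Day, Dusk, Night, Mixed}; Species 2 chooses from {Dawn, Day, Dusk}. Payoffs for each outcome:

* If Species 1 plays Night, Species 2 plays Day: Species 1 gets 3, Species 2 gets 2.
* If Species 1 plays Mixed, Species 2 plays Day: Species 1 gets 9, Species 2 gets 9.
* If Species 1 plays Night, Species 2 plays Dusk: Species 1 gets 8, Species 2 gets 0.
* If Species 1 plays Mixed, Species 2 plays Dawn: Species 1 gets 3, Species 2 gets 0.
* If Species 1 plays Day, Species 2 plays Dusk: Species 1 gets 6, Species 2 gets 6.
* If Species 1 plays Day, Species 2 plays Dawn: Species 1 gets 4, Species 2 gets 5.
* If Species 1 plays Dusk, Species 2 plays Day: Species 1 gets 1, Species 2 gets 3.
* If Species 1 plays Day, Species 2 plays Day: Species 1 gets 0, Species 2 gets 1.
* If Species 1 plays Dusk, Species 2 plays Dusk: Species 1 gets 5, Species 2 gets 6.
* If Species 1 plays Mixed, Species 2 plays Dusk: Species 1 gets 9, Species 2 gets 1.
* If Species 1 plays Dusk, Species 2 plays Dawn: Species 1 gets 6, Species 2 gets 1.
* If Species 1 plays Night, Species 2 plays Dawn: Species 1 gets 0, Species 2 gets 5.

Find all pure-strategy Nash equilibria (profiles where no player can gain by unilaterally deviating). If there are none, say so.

Species 1 against Dawn: payoffs 4, 6, 0, 3 → best response Dusk.
Species 1 against Day: payoffs 0, 1, 3, 9 → best response Mixed.
Species 1 against Dusk: payoffs 6, 5, 8, 9 → best response Mixed.
Species 2 against Day: payoffs 5, 1, 6 → best response Dusk.
Species 2 against Dusk: payoffs 1, 3, 6 → best response Dusk.
Species 2 against Night: payoffs 5, 2, 0 → best response Dawn.
Species 2 against Mixed: payoffs 0, 9, 1 → best response Day.
Mutual best responses: (Mixed, Day).

Pure NE: (Mixed, Day)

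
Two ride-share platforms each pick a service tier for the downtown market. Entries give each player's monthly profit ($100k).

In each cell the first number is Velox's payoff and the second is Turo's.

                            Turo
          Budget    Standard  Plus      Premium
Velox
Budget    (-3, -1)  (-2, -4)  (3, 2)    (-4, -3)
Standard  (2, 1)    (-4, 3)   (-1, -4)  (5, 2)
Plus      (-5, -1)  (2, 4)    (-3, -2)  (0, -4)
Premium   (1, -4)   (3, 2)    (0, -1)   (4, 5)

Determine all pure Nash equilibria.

(Budget, Plus)

Check each profile: it is a Nash equilibrium iff no player can strictly gain by switching unilaterally.
(Budget, Budget): Velox can switch to Standard (-3 → 2). Not NE.
(Budget, Standard): Velox can switch to Plus (-2 → 2). Not NE.
(Budget, Plus): Velox gets 3, best alternative 0; Turo gets 2, best alternative -1. No profitable deviation — NE.
(Budget, Premium): Velox can switch to Standard (-4 → 5). Not NE.
(Standard, Budget): Turo can switch to Standard (1 → 3). Not NE.
(Standard, Standard): Velox can switch to Budget (-4 → -2). Not NE.
(Standard, Plus): Velox can switch to Budget (-1 → 3). Not NE.
(Standard, Premium): Turo can switch to Standard (2 → 3). Not NE.
(Plus, Budget): Velox can switch to Budget (-5 → -3). Not NE.
(Plus, Standard): Velox can switch to Premium (2 → 3). Not NE.
(Plus, Plus): Velox can switch to Budget (-3 → 3). Not NE.
(The remaining 5 profiles each have a profitable deviation by the same check.)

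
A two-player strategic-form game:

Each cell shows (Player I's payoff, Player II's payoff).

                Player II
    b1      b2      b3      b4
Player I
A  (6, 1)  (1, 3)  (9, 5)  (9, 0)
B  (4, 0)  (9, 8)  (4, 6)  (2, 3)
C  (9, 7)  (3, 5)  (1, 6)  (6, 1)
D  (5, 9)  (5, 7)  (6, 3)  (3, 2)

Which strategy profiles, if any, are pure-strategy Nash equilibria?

(A, b3) and (B, b2) and (C, b1)

For each strategy profile, look for a profitable unilateral deviation.
(A, b1): Player I can switch to C (6 → 9). Not NE.
(A, b2): Player I can switch to B (1 → 9). Not NE.
(A, b3): Player I gets 9, best alternative 6; Player II gets 5, best alternative 3. No profitable deviation — NE.
(A, b4): Player II can switch to b1 (0 → 1). Not NE.
(B, b1): Player I can switch to A (4 → 6). Not NE.
(B, b2): Player I gets 9, best alternative 5; Player II gets 8, best alternative 6. No profitable deviation — NE.
(B, b3): Player I can switch to A (4 → 9). Not NE.
(B, b4): Player I can switch to A (2 → 9). Not NE.
(C, b1): Player I gets 9, best alternative 6; Player II gets 7, best alternative 6. No profitable deviation — NE.
(C, b2): Player I can switch to B (3 → 9). Not NE.
(C, b3): Player I can switch to A (1 → 9). Not NE.
(The remaining 5 profiles each have a profitable deviation by the same check.)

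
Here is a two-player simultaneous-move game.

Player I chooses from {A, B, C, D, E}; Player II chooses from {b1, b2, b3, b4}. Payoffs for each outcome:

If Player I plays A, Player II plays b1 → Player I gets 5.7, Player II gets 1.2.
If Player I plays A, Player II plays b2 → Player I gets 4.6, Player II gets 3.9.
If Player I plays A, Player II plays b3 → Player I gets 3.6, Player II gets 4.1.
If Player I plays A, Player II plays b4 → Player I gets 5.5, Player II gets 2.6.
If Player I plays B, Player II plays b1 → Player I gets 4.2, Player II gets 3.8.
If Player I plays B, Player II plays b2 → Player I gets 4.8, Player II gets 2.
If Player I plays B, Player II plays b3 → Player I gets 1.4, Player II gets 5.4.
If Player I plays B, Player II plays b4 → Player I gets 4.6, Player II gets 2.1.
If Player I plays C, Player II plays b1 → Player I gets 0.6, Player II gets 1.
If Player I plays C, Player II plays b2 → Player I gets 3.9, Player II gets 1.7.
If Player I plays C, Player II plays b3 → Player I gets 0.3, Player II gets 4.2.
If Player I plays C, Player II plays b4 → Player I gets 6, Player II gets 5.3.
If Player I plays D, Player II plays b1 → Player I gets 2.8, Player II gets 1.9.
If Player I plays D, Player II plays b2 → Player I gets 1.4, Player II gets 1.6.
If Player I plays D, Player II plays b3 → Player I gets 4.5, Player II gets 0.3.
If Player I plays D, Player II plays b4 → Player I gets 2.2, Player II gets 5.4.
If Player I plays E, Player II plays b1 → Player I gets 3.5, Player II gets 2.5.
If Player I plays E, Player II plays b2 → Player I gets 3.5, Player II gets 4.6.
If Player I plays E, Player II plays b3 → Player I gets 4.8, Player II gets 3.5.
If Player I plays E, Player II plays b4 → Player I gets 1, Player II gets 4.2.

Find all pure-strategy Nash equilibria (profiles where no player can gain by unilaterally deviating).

Player I against b1: payoffs 5.7, 4.2, 0.6, 2.8, 3.5 → best response A.
Player I against b2: payoffs 4.6, 4.8, 3.9, 1.4, 3.5 → best response B.
Player I against b3: payoffs 3.6, 1.4, 0.3, 4.5, 4.8 → best response E.
Player I against b4: payoffs 5.5, 4.6, 6, 2.2, 1 → best response C.
Player II against A: payoffs 1.2, 3.9, 4.1, 2.6 → best response b3.
Player II against B: payoffs 3.8, 2, 5.4, 2.1 → best response b3.
Player II against C: payoffs 1, 1.7, 4.2, 5.3 → best response b4.
Player II against D: payoffs 1.9, 1.6, 0.3, 5.4 → best response b4.
Player II against E: payoffs 2.5, 4.6, 3.5, 4.2 → best response b2.
Mutual best responses: (C, b4).

The unique pure-strategy Nash equilibrium is (C, b4).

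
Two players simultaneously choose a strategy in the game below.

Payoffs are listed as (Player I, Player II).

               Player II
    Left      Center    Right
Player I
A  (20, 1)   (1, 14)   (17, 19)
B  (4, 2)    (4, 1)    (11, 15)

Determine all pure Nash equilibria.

Player I against Left: payoffs 20, 4 → best response A.
Player I against Center: payoffs 1, 4 → best response B.
Player I against Right: payoffs 17, 11 → best response A.
Player II against A: payoffs 1, 14, 19 → best response Right.
Player II against B: payoffs 2, 1, 15 → best response Right.
Mutual best responses: (A, Right).

The unique pure-strategy Nash equilibrium is (A, Right).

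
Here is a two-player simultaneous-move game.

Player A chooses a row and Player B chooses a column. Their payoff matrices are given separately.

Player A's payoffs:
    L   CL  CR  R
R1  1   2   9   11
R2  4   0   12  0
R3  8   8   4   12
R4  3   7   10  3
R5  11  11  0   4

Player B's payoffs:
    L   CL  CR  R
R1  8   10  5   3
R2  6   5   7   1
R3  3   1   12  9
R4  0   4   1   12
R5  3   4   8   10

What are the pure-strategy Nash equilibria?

Pure NE: (R2, CR)

Mark each player's best response to every combination of opponents' strategies; a profile where every player is best-responding is a pure Nash equilibrium.
Player A against L: payoffs 1, 4, 8, 3, 11 → best response R5.
Player A against CL: payoffs 2, 0, 8, 7, 11 → best response R5.
Player A against CR: payoffs 9, 12, 4, 10, 0 → best response R2.
Player A against R: payoffs 11, 0, 12, 3, 4 → best response R3.
Player B against R1: payoffs 8, 10, 5, 3 → best response CL.
Player B against R2: payoffs 6, 5, 7, 1 → best response CR.
Player B against R3: payoffs 3, 1, 12, 9 → best response CR.
Player B against R4: payoffs 0, 4, 1, 12 → best response R.
Player B against R5: payoffs 3, 4, 8, 10 → best response R.
Mutual best responses: (R2, CR).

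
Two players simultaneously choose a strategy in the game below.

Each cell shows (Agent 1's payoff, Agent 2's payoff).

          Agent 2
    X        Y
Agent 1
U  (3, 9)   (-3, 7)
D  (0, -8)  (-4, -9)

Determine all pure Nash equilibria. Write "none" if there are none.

(U, X): Agent 1 gets 3, best alternative 0; Agent 2 gets 9, best alternative 7. No profitable deviation — NE.
(U, Y): Agent 2 can switch to X (7 → 9). Not NE.
(D, X): Agent 1 can switch to U (0 → 3). Not NE.
(D, Y): Agent 1 can switch to U (-4 → -3). Not NE.

Pure NE: (U, X)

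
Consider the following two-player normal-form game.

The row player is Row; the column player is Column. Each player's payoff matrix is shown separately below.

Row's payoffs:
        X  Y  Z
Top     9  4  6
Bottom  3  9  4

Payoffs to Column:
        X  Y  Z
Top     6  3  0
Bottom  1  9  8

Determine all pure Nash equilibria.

(Top, X) and (Bottom, Y)

(Top, X): Row gets 9, best alternative 3; Column gets 6, best alternative 3. No profitable deviation — NE.
(Top, Y): Row can switch to Bottom (4 → 9). Not NE.
(Top, Z): Column can switch to X (0 → 6). Not NE.
(Bottom, X): Row can switch to Top (3 → 9). Not NE.
(Bottom, Y): Row gets 9, best alternative 4; Column gets 9, best alternative 8. No profitable deviation — NE.
(Bottom, Z): Row can switch to Top (4 → 6). Not NE.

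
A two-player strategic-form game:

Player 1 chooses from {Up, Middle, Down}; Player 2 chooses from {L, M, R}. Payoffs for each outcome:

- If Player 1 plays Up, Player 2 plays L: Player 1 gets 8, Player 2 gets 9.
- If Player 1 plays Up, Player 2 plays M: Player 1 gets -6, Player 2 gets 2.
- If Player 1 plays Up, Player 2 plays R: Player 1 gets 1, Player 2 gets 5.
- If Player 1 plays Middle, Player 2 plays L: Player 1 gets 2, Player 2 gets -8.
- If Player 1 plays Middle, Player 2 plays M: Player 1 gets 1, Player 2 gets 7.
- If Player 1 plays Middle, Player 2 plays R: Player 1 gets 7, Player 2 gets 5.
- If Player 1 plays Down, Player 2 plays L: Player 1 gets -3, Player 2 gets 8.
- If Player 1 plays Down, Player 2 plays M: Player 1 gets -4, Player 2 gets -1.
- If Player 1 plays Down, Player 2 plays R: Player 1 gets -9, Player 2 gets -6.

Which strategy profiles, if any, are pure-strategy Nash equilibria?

The pure Nash equilibria are (Up, L); (Middle, M).

Player 1 against L: payoffs 8, 2, -3 → best response Up.
Player 1 against M: payoffs -6, 1, -4 → best response Middle.
Player 1 against R: payoffs 1, 7, -9 → best response Middle.
Player 2 against Up: payoffs 9, 2, 5 → best response L.
Player 2 against Middle: payoffs -8, 7, 5 → best response M.
Player 2 against Down: payoffs 8, -1, -6 → best response L.
Mutual best responses: (Up, L); (Middle, M).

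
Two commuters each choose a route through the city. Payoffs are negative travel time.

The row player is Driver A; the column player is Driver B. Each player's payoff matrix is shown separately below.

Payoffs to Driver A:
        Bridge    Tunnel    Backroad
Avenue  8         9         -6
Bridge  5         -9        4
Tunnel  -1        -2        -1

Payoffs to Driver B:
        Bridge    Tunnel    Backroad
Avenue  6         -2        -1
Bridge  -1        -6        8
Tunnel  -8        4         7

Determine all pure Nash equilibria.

The pure Nash equilibria are (Avenue, Bridge), (Bridge, Backroad).

Mark each player's best response to every combination of opponents' strategies; a profile where every player is best-responding is a pure Nash equilibrium.
Driver A against Bridge: payoffs 8, 5, -1 → best response Avenue.
Driver A against Tunnel: payoffs 9, -9, -2 → best response Avenue.
Driver A against Backroad: payoffs -6, 4, -1 → best response Bridge.
Driver B against Avenue: payoffs 6, -2, -1 → best response Bridge.
Driver B against Bridge: payoffs -1, -6, 8 → best response Backroad.
Driver B against Tunnel: payoffs -8, 4, 7 → best response Backroad.
Mutual best responses: (Avenue, Bridge); (Bridge, Backroad).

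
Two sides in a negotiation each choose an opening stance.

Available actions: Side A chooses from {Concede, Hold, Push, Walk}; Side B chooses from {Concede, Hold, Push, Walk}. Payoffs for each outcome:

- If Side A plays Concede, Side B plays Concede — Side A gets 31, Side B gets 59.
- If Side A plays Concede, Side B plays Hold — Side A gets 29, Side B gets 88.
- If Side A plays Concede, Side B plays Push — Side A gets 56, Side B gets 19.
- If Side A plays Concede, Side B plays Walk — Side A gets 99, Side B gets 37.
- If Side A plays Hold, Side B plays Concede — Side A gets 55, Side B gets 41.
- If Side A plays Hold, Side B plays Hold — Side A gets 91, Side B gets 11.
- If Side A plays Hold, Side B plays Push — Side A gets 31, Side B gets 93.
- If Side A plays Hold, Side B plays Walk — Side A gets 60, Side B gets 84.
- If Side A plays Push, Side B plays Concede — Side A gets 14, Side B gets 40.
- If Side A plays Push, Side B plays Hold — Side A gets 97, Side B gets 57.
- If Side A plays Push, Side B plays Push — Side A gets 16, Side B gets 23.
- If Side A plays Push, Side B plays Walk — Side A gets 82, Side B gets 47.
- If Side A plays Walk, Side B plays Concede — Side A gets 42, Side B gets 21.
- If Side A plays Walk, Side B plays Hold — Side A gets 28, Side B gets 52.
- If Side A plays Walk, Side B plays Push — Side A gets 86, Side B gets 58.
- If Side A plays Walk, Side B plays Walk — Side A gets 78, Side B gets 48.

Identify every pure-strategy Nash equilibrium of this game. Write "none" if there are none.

Side A against Concede: payoffs 31, 55, 14, 42 → best response Hold.
Side A against Hold: payoffs 29, 91, 97, 28 → best response Push.
Side A against Push: payoffs 56, 31, 16, 86 → best response Walk.
Side A against Walk: payoffs 99, 60, 82, 78 → best response Concede.
Side B against Concede: payoffs 59, 88, 19, 37 → best response Hold.
Side B against Hold: payoffs 41, 11, 93, 84 → best response Push.
Side B against Push: payoffs 40, 57, 23, 47 → best response Hold.
Side B against Walk: payoffs 21, 52, 58, 48 → best response Push.
Mutual best responses: (Push, Hold); (Walk, Push).

The pure Nash equilibria are (Push, Hold) and (Walk, Push).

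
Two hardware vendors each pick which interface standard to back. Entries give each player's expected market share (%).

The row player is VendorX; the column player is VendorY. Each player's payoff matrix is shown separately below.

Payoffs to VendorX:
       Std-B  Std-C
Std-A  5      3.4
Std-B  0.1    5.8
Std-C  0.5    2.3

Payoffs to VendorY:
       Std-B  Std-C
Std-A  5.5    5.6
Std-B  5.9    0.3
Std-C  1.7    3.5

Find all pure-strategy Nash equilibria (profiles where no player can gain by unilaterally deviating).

none

VendorX against Std-B: payoffs 5, 0.1, 0.5 → best response Std-A.
VendorX against Std-C: payoffs 3.4, 5.8, 2.3 → best response Std-B.
VendorY against Std-A: payoffs 5.5, 5.6 → best response Std-C.
VendorY against Std-B: payoffs 5.9, 0.3 → best response Std-B.
VendorY against Std-C: payoffs 1.7, 3.5 → best response Std-C.
No profile is a mutual best response for all players.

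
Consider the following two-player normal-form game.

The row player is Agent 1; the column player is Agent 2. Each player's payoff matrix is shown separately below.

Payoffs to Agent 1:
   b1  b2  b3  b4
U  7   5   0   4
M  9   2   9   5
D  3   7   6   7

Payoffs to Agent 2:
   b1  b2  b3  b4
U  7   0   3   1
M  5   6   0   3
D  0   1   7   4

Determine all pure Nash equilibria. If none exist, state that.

none

(U, b1): Agent 1 can switch to M (7 → 9). Not NE.
(U, b2): Agent 1 can switch to D (5 → 7). Not NE.
(U, b3): Agent 1 can switch to M (0 → 9). Not NE.
(U, b4): Agent 1 can switch to M (4 → 5). Not NE.
(M, b1): Agent 2 can switch to b2 (5 → 6). Not NE.
(M, b2): Agent 1 can switch to U (2 → 5). Not NE.
(The remaining 6 profiles each have a profitable deviation by the same check.)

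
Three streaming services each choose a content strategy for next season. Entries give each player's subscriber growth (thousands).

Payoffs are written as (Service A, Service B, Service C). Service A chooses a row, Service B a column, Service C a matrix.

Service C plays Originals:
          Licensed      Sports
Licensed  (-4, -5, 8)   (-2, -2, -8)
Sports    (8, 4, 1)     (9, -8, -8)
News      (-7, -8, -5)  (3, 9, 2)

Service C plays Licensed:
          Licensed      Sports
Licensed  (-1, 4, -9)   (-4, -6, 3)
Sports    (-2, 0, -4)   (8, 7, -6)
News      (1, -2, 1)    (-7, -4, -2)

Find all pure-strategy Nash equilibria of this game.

Service A against (Licensed, Originals): payoffs -4, 8, -7 → best response Sports.
Service A against (Licensed, Licensed): payoffs -1, -2, 1 → best response News.
Service A against (Sports, Originals): payoffs -2, 9, 3 → best response Sports.
Service A against (Sports, Licensed): payoffs -4, 8, -7 → best response Sports.
Service B against (Licensed, Originals): payoffs -5, -2 → best response Sports.
Service B against (Licensed, Licensed): payoffs 4, -6 → best response Licensed.
Service B against (Sports, Originals): payoffs 4, -8 → best response Licensed.
Service B against (Sports, Licensed): payoffs 0, 7 → best response Sports.
Service B against (News, Originals): payoffs -8, 9 → best response Sports.
Service B against (News, Licensed): payoffs -2, -4 → best response Licensed.
Service C against (Licensed, Licensed): payoffs 8, -9 → best response Originals.
Service C against (Licensed, Sports): payoffs -8, 3 → best response Licensed.
Service C against (Sports, Licensed): payoffs 1, -4 → best response Originals.
Service C against (Sports, Sports): payoffs -8, -6 → best response Licensed.
Service C against (News, Licensed): payoffs -5, 1 → best response Licensed.
Service C against (News, Sports): payoffs 2, -2 → best response Originals.
Mutual best responses: (Sports, Licensed, Originals); (Sports, Sports, Licensed); (News, Licensed, Licensed).

(Sports, Licensed, Originals), (Sports, Sports, Licensed), (News, Licensed, Licensed)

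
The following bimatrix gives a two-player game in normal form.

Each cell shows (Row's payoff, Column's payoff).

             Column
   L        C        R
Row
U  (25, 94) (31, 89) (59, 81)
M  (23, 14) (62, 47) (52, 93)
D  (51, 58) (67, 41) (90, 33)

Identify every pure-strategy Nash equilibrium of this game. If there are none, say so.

(D, L)

Row against L: payoffs 25, 23, 51 → best response D.
Row against C: payoffs 31, 62, 67 → best response D.
Row against R: payoffs 59, 52, 90 → best response D.
Column against U: payoffs 94, 89, 81 → best response L.
Column against M: payoffs 14, 47, 93 → best response R.
Column against D: payoffs 58, 41, 33 → best response L.
Mutual best responses: (D, L).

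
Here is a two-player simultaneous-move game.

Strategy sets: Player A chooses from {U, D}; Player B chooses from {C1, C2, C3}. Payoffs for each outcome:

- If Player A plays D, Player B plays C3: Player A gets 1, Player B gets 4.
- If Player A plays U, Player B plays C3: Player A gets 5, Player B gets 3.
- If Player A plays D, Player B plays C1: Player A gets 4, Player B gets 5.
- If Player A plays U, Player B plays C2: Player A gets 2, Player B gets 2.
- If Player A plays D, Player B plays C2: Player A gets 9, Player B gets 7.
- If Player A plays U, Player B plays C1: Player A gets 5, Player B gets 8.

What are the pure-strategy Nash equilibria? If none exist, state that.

For each player, find the best response to each opponent profile; mutual best responses are the pure NE.
Player A against C1: payoffs 5, 4 → best response U.
Player A against C2: payoffs 2, 9 → best response D.
Player A against C3: payoffs 5, 1 → best response U.
Player B against U: payoffs 8, 2, 3 → best response C1.
Player B against D: payoffs 5, 7, 4 → best response C2.
Mutual best responses: (U, C1); (D, C2).

The pure Nash equilibria are (U, C1) and (D, C2).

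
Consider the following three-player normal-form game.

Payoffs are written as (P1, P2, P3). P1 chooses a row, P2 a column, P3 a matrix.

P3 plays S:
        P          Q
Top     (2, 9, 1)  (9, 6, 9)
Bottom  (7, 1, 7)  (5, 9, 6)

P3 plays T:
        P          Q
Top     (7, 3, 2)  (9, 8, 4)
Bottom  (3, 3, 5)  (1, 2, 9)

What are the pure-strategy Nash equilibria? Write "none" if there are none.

There is no pure-strategy Nash equilibrium.

(Top, P, S): P1 can switch to Bottom (2 → 7). Not NE.
(Top, P, T): P2 can switch to Q (3 → 8). Not NE.
(Top, Q, S): P2 can switch to P (6 → 9). Not NE.
(Top, Q, T): P3 can switch to S (4 → 9). Not NE.
(Bottom, P, S): P2 can switch to Q (1 → 9). Not NE.
(Bottom, P, T): P1 can switch to Top (3 → 7). Not NE.
(Bottom, Q, S): P1 can switch to Top (5 → 9). Not NE.
(Bottom, Q, T): P1 can switch to Top (1 → 9). Not NE.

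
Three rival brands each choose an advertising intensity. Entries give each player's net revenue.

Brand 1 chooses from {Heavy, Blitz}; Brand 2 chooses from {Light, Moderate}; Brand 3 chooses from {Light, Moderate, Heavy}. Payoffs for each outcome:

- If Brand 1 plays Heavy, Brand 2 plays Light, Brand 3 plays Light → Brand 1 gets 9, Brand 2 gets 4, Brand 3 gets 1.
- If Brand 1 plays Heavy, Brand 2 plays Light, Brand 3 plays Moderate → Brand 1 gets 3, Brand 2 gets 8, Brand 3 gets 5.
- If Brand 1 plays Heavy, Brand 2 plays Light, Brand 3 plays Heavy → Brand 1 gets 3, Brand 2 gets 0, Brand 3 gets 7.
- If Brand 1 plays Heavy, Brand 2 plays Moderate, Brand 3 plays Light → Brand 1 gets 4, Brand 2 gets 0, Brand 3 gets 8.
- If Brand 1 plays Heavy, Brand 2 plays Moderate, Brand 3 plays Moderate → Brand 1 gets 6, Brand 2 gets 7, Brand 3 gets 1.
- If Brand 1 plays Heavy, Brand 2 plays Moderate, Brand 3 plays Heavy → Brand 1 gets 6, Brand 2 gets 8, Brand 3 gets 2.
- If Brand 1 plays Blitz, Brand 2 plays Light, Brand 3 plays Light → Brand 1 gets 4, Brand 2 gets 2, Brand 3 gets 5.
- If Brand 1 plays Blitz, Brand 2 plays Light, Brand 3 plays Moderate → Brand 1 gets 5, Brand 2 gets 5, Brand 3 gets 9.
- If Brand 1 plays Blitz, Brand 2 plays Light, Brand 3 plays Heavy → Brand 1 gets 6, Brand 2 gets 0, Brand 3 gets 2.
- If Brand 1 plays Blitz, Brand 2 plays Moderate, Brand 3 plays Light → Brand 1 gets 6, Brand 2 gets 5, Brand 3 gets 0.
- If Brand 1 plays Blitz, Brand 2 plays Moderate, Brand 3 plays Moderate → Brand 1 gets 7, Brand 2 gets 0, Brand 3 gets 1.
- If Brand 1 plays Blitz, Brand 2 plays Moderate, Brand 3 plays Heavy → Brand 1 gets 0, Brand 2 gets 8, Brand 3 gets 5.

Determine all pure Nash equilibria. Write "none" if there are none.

(Blitz, Light, Moderate)

Check each profile: it is a Nash equilibrium iff no player can strictly gain by switching unilaterally.
(Heavy, Light, Light): Brand 3 can switch to Moderate (1 → 5). Not NE.
(Heavy, Light, Moderate): Brand 1 can switch to Blitz (3 → 5). Not NE.
(Heavy, Light, Heavy): Brand 1 can switch to Blitz (3 → 6). Not NE.
(Heavy, Moderate, Light): Brand 1 can switch to Blitz (4 → 6). Not NE.
(Heavy, Moderate, Moderate): Brand 1 can switch to Blitz (6 → 7). Not NE.
(Heavy, Moderate, Heavy): Brand 3 can switch to Light (2 → 8). Not NE.
(Blitz, Light, Light): Brand 1 can switch to Heavy (4 → 9). Not NE.
(Blitz, Light, Moderate): Brand 1 gets 5, best alternative 3; Brand 2 gets 5, best alternative 0; Brand 3 gets 9, best alternative 5. No profitable deviation — NE.
(Blitz, Light, Heavy): Brand 2 can switch to Moderate (0 → 8). Not NE.
(Blitz, Moderate, Light): Brand 3 can switch to Moderate (0 → 1). Not NE.
(Blitz, Moderate, Moderate): Brand 2 can switch to Light (0 → 5). Not NE.
(Blitz, Moderate, Heavy): Brand 1 can switch to Heavy (0 → 6). Not NE.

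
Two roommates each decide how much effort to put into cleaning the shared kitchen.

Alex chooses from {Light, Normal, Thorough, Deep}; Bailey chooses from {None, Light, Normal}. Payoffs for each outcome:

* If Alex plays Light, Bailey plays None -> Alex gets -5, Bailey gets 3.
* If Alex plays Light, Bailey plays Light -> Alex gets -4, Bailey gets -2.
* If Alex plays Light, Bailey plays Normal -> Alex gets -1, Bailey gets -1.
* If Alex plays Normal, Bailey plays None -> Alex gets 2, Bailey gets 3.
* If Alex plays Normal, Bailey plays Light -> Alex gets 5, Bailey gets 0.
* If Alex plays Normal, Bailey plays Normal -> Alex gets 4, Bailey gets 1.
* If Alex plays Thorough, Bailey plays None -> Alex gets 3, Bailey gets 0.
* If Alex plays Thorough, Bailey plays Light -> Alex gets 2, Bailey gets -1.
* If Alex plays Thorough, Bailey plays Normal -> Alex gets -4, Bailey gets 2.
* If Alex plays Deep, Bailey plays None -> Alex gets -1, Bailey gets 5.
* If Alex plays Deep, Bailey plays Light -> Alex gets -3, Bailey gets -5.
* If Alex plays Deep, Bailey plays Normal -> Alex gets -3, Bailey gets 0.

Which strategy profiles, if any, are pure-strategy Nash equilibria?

For each player, find the best response to each opponent profile; mutual best responses are the pure NE.
Alex against None: payoffs -5, 2, 3, -1 → best response Thorough.
Alex against Light: payoffs -4, 5, 2, -3 → best response Normal.
Alex against Normal: payoffs -1, 4, -4, -3 → best response Normal.
Bailey against Light: payoffs 3, -2, -1 → best response None.
Bailey against Normal: payoffs 3, 0, 1 → best response None.
Bailey against Thorough: payoffs 0, -1, 2 → best response Normal.
Bailey against Deep: payoffs 5, -5, 0 → best response None.
No profile is a mutual best response for all players.

No pure-strategy Nash equilibrium.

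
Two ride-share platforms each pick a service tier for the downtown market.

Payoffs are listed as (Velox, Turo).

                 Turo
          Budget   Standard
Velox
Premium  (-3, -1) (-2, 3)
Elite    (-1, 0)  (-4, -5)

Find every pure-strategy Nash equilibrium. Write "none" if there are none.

(Premium, Budget): Velox can switch to Elite (-3 → -1). Not NE.
(Premium, Standard): Velox gets -2, best alternative -4; Turo gets 3, best alternative -1. No profitable deviation — NE.
(Elite, Budget): Velox gets -1, best alternative -3; Turo gets 0, best alternative -5. No profitable deviation — NE.
(Elite, Standard): Velox can switch to Premium (-4 → -2). Not NE.

The pure Nash equilibria are (Premium, Standard), (Elite, Budget).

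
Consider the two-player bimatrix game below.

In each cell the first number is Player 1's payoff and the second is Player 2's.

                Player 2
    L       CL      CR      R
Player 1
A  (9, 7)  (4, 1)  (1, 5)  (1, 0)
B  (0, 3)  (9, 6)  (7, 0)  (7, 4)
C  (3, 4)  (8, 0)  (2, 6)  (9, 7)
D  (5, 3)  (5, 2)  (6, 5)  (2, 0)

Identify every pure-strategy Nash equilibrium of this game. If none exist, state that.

Pure-strategy Nash equilibria: (A, L) and (B, CL) and (C, R)

Mark each player's best response to every combination of opponents' strategies; a profile where every player is best-responding is a pure Nash equilibrium.
Player 1 against L: payoffs 9, 0, 3, 5 → best response A.
Player 1 against CL: payoffs 4, 9, 8, 5 → best response B.
Player 1 against CR: payoffs 1, 7, 2, 6 → best response B.
Player 1 against R: payoffs 1, 7, 9, 2 → best response C.
Player 2 against A: payoffs 7, 1, 5, 0 → best response L.
Player 2 against B: payoffs 3, 6, 0, 4 → best response CL.
Player 2 against C: payoffs 4, 0, 6, 7 → best response R.
Player 2 against D: payoffs 3, 2, 5, 0 → best response CR.
Mutual best responses: (A, L); (B, CL); (C, R).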